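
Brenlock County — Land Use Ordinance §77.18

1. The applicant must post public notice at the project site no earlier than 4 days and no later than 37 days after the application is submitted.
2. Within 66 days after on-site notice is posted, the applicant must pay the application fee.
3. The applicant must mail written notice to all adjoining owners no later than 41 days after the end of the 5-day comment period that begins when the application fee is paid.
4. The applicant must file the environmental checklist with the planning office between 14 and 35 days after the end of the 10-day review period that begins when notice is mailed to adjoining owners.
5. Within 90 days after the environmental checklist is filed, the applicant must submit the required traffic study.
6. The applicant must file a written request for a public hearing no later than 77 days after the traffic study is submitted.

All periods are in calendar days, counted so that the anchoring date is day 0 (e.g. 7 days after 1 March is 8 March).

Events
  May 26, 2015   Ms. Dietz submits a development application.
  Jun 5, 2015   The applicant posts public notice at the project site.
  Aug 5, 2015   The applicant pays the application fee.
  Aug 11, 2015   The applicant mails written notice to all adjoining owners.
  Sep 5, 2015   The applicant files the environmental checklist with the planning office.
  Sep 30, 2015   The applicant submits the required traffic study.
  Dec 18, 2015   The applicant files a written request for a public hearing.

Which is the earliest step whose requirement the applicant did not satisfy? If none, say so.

Step 6

Step 1 — 4 and 37 days from May 26, 2015 (when the application is submitted) are May 30, 2015 and Jul 2, 2015 respectively; done Jun 5, 2015 — within the window.
Step 2 — counting 66 days from Jun 5, 2015 (when on-site notice is posted) gives a deadline of Aug 10, 2015; Aug 5, 2015 is within that limit.
Step 3 — counting 41 days from Aug 10, 2015 (end of the 5-day comment period, which began when the application fee is paid on Aug 5, 2015) gives a deadline of Sep 20, 2015; Aug 11, 2015 is within that limit.
Step 4 — 14 and 35 days from Aug 21, 2015 (end of the 10-day review period, which began when notice is mailed to adjoining owners on Aug 11, 2015) are Sep 4, 2015 and Sep 25, 2015 respectively; Sep 5, 2015 falls inside that range.
Step 5 — counting 90 days from Sep 5, 2015 (when the environmental checklist is filed) gives a deadline of Dec 4, 2015; Sep 30, 2015 is within that limit.
Step 6 — counting 77 days from Sep 30, 2015 (when the traffic study is submitted) gives a deadline of Dec 16, 2015; done Dec 18, 2015 — 2 days late.
The analysis stops there.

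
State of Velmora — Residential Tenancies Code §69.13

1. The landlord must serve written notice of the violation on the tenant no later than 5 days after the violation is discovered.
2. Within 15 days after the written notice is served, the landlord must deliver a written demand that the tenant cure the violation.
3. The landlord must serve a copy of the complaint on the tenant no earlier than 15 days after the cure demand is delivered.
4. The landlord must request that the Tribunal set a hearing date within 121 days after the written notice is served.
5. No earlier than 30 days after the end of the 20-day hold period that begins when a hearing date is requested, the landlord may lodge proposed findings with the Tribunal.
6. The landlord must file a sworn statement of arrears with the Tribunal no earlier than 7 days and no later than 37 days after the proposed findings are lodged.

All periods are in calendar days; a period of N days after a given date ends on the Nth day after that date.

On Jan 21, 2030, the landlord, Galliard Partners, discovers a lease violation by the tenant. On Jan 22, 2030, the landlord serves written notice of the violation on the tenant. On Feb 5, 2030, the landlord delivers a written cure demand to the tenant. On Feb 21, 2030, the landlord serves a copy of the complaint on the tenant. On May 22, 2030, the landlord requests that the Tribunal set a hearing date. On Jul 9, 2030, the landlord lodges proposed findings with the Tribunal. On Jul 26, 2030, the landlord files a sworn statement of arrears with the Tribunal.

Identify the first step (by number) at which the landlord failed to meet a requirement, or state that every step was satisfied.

Step 5

Step 1 — counting 5 days from Jan 21, 2030 (when the violation is discovered) gives a deadline of Jan 26, 2030; Jan 22, 2030 is within that limit.
Step 2 — counting 15 days from Jan 22, 2030 (when the written notice is served) gives a deadline of Feb 6, 2030; completed Feb 5, 2030, before the deadline.
Step 3 — must wait 15 days from Feb 5, 2030 (when the cure demand is delivered), so not before Feb 20, 2030; Feb 21, 2030 is on or after that date.
Step 4 — counting 121 days from Jan 22, 2030 (when the written notice is served) gives a deadline of May 23, 2030; completed May 22, 2030, before the deadline.
Step 5 — must wait 30 days from Jun 11, 2030 (end of the 20-day hold period, which began when a hearing date is requested on May 22, 2030), so not before Jul 11, 2030; Jul 9, 2030 is 2 days before the earliest permitted date.
The procedure was therefore not followed at step 5.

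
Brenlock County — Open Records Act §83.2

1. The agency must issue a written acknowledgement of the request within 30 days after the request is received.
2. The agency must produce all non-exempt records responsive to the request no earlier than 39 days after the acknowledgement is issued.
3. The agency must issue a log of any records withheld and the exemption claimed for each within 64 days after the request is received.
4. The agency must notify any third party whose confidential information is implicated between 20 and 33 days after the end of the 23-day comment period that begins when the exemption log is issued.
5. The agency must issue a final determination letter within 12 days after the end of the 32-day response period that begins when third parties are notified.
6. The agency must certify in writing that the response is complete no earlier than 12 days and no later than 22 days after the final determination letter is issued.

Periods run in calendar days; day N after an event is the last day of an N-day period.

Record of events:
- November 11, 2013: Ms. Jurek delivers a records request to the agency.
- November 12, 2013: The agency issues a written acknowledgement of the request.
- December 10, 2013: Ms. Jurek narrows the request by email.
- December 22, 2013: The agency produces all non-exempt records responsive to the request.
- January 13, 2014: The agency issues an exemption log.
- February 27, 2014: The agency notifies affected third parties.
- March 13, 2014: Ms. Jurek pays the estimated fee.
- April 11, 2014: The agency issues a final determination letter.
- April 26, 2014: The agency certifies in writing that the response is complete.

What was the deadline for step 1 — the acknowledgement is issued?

Step 1 runs from November 11, 2013, when the request is received. 30 days after November 11, 2013 is December 11, 2013.

December 11, 2013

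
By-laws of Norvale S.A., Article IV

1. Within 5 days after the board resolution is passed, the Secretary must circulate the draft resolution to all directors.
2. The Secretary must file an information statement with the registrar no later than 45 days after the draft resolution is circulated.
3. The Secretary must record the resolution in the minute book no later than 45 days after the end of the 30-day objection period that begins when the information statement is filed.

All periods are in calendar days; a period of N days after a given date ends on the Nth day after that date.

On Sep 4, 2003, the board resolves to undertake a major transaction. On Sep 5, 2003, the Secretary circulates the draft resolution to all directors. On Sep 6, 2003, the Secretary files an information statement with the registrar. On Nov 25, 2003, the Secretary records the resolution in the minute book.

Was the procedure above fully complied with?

(1) due by Sep 4, 2003 + 5 days = Sep 9, 2003; done Sep 5, 2003 — timely.
(2) due by Sep 5, 2003 + 45 days = Oct 20, 2003; Sep 6, 2003 is within that limit.
(3) due by Oct 6, 2003 + 45 days = Nov 20, 2003; Nov 25, 2003 misses that deadline by 5 days.

No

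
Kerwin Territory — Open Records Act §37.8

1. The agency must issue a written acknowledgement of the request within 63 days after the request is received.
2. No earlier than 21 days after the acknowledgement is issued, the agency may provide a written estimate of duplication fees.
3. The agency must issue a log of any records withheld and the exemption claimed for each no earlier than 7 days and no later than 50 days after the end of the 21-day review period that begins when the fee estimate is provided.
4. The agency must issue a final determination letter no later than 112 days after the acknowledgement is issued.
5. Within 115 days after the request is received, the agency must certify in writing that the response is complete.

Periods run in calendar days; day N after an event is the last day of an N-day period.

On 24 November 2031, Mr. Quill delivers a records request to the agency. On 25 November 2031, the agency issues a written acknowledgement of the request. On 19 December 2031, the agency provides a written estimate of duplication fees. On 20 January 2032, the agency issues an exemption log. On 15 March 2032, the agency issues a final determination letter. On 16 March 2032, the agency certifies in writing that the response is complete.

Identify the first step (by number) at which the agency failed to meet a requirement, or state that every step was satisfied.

Step 1 — counting 63 days from 24 November 2031 (when the request is received) gives a deadline of 26 January 2032; 25 November 2031 is within that limit.
Step 2 — must wait 21 days from 25 November 2031 (when the acknowledgement is issued), so not before 16 December 2031; done 19 December 2031, after the minimum wait.
Step 3 — 7 and 50 days from 9 January 2032 (end of the 21-day review period, which began when the fee estimate is provided on 19 December 2031) are 16 January 2032 and 28 February 2032 respectively; done 20 January 2032 — within the window.
Step 4 — counting 112 days from 25 November 2031 (when the acknowledgement is issued) gives a deadline of 16 March 2032; completed 15 March 2032, before the deadline.
Step 5 — counting 115 days from 24 November 2031 (when the request is received) gives a deadline of 18 March 2032; done 16 March 2032 — timely.

None — every step was satisfied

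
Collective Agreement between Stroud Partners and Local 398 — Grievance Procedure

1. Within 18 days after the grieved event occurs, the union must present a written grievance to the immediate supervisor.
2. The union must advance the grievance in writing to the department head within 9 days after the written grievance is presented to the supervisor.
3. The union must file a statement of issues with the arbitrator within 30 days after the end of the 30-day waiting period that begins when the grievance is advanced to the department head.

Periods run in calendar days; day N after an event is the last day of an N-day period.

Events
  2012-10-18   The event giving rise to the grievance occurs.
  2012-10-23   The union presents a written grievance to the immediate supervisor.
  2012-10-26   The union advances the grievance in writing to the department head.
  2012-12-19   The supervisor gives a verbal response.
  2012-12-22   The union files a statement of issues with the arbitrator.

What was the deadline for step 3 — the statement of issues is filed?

The grievance is advanced to the department head on 2012-10-26; the 30-day waiting period therefore ends 2012-11-25, and step 3 runs from that date. 30 days after 2012-11-25 is 2012-12-25.

2012-12-25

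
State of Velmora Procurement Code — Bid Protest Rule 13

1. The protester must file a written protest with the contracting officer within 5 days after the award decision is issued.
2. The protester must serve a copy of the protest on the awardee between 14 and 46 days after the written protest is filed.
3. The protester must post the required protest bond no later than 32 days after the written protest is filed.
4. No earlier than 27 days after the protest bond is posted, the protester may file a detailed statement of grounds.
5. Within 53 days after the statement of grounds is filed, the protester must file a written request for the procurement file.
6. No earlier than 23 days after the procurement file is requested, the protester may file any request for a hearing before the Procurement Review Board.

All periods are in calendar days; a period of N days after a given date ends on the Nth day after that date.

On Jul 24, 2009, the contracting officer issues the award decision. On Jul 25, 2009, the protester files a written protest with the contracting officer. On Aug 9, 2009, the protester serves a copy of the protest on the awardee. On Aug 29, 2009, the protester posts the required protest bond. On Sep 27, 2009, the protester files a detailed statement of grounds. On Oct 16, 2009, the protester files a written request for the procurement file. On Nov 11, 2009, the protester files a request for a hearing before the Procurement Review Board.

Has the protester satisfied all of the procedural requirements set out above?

No

Step 1 — counting 5 days from Jul 24, 2009 (when the award decision is issued) gives a deadline of Jul 29, 2009; Jul 25, 2009 is within that limit.
Step 2 — 14 and 46 days from Jul 25, 2009 (when the written protest is filed) are Aug 8, 2009 and Sep 9, 2009 respectively; Aug 9, 2009 falls inside that range.
Step 3 — counting 32 days from Jul 25, 2009 (when the written protest is filed) gives a deadline of Aug 26, 2009; not done until Aug 29, 2009, 3 days after the deadline.
No need to go further; step 3 was not satisfied.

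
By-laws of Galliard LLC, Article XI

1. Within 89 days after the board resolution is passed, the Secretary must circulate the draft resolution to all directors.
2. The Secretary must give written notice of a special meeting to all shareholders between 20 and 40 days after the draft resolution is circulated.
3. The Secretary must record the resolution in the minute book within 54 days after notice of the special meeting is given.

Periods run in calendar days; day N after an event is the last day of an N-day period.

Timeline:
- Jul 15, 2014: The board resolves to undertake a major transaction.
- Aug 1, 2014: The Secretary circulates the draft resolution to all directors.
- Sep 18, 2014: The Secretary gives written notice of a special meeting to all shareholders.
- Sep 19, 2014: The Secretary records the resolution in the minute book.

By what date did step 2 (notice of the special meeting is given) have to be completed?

Sep 10, 2014

Step 2 runs from Aug 1, 2014, when the draft resolution is circulated. The window is 20–40 days after Aug 1, 2014; it closes on Sep 10, 2014.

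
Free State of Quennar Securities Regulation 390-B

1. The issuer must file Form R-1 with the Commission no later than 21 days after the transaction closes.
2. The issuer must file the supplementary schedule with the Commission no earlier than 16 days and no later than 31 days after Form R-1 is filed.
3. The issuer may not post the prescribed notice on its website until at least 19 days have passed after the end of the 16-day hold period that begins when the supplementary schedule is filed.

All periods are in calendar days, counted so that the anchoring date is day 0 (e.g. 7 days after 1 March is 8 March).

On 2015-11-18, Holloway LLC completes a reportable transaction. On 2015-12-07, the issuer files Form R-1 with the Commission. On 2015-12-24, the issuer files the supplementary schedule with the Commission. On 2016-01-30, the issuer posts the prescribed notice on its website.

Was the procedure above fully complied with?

Yes

(1) due by 2015-11-18 + 21 days = 2015-12-09; completed 2015-12-07, before the deadline.
(2) the permitted window runs from 2015-12-07 + 16 = 2015-12-23 to 2015-12-07 + 31 = 2016-01-07; done 2015-12-24 — within the window.
(3) permitted from 2016-01-09 + 19 days = 2016-01-28 onward; 2016-01-30 is on or after that date.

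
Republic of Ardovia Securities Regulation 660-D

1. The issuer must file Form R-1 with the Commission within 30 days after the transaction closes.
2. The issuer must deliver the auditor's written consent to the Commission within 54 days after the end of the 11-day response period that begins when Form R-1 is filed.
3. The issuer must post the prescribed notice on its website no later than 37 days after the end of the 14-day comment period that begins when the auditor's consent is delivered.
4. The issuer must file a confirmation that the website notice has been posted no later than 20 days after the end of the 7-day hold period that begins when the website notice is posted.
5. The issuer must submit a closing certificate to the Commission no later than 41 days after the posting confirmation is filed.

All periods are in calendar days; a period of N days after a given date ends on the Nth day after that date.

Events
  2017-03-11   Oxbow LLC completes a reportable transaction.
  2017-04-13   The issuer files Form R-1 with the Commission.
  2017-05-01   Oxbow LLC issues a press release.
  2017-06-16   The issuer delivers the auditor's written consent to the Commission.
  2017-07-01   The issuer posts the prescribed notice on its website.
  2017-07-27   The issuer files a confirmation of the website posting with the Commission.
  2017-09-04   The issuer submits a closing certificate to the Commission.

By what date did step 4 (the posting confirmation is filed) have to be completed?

The website notice is posted on 2017-07-01; the 7-day hold period therefore ends 2017-07-08, and step 4 runs from that date. 20 days after 2017-07-08 is 2017-07-28.

2017-07-28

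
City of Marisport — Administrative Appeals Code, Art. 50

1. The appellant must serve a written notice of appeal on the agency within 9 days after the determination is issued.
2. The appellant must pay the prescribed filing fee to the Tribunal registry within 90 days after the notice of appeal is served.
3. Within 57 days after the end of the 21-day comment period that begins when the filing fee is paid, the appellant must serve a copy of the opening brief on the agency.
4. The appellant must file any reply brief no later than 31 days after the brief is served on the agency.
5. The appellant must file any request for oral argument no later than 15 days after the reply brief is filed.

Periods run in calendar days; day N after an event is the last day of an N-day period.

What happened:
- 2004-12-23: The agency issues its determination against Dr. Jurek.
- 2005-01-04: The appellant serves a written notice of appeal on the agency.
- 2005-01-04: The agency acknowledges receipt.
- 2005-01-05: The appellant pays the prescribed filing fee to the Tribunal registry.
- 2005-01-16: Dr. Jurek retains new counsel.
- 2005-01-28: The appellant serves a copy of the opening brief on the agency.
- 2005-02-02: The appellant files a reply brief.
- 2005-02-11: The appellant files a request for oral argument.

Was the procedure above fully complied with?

Step 1: 9 days after 2004-12-23 (when the determination is issued) is 2005-01-01; 2005-01-04 misses that deadline by 3 days.

No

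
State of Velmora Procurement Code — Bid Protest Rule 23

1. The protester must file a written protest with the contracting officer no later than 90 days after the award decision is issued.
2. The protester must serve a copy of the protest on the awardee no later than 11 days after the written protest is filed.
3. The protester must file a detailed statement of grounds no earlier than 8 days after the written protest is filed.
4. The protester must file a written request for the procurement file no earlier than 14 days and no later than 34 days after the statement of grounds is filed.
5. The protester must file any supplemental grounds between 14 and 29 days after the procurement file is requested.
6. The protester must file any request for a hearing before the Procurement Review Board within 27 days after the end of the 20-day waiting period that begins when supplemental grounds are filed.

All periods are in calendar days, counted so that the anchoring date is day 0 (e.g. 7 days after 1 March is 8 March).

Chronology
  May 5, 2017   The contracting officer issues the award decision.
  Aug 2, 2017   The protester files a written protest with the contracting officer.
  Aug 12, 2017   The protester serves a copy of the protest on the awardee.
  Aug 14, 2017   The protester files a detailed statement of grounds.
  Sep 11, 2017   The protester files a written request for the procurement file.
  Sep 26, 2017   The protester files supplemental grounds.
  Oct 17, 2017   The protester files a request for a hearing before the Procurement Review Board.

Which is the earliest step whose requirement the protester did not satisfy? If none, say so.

Step 1: 90 days after May 5, 2017 (when the award decision is issued) is Aug 3, 2017; completed Aug 2, 2017, before the deadline.
Step 2: 11 days after Aug 2, 2017 (when the written protest is filed) is Aug 13, 2017; done Aug 12, 2017 — timely.
Step 3: the earliest permitted date is 8 days after Aug 2, 2017 (when the written protest is filed), i.e. Aug 10, 2017; done Aug 14, 2017, after the minimum wait.
Step 4: the window is 14–34 days after Aug 14, 2017 (when the statement of grounds is filed), so Aug 28, 2017 through Sep 17, 2017; done Sep 11, 2017 — within the window.
Step 5: the window is 14–29 days after Sep 11, 2017 (when the procurement file is requested), so Sep 25, 2017 through Oct 10, 2017; done Sep 26, 2017 — within the window.
Step 6: 27 days after Oct 16, 2017 (end of the 20-day waiting period, which began when supplemental grounds are filed on Sep 26, 2017) is Nov 12, 2017; Oct 17, 2017 is within that limit.

None — every step was satisfied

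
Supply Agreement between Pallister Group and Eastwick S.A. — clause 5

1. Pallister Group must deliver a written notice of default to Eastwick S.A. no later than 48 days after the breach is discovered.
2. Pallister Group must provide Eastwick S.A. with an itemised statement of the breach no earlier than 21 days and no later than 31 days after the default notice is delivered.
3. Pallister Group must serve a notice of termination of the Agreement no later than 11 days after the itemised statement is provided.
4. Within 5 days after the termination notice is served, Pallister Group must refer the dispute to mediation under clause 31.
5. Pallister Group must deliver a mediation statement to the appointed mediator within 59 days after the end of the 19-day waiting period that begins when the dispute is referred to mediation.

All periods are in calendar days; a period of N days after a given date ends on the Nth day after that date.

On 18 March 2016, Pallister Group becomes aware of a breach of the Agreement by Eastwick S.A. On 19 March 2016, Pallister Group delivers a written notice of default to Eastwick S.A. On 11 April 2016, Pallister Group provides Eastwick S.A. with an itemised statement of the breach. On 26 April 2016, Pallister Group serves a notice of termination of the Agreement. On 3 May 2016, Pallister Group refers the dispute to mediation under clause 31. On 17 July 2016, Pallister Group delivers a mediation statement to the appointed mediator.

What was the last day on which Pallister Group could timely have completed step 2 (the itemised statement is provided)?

19 April 2016

Step 2 runs from 19 March 2016, when the default notice is delivered. The window is 21–31 days after 19 March 2016; it closes on 19 April 2016.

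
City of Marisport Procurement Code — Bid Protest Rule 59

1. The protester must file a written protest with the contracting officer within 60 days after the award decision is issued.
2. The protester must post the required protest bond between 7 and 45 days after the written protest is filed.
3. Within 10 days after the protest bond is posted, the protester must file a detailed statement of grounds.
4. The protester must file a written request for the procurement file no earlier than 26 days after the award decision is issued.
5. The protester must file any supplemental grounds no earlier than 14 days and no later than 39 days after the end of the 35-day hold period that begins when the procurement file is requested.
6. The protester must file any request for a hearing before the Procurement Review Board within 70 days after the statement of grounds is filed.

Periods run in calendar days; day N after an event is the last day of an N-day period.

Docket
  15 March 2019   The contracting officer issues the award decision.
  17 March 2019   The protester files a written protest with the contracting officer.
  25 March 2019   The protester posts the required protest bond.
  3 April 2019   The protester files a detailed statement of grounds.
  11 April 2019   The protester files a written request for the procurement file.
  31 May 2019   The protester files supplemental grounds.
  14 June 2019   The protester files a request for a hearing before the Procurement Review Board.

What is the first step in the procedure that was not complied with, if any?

Step 1: 60 days after 15 March 2019 (when the award decision is issued) is 14 May 2019; completed 17 March 2019, before the deadline.
Step 2: the window is 7–45 days after 17 March 2019 (when the written protest is filed), so 24 March 2019 through 1 May 2019; done 25 March 2019 — within the window.
Step 3: 10 days after 25 March 2019 (when the protest bond is posted) is 4 April 2019; done 3 April 2019 — timely.
Step 4: the earliest permitted date is 26 days after 15 March 2019 (when the award decision is issued), i.e. 10 April 2019; 11 April 2019 is on or after that date.
Step 5: the window is 14–39 days after 16 May 2019 (end of the 35-day hold period, which began when the procurement file is requested on 11 April 2019), so 30 May 2019 through 24 June 2019; 31 May 2019 falls inside that range.
Step 6: 70 days after 3 April 2019 (when the statement of grounds is filed) is 12 June 2019; done 14 June 2019 — 2 days late.

Step 6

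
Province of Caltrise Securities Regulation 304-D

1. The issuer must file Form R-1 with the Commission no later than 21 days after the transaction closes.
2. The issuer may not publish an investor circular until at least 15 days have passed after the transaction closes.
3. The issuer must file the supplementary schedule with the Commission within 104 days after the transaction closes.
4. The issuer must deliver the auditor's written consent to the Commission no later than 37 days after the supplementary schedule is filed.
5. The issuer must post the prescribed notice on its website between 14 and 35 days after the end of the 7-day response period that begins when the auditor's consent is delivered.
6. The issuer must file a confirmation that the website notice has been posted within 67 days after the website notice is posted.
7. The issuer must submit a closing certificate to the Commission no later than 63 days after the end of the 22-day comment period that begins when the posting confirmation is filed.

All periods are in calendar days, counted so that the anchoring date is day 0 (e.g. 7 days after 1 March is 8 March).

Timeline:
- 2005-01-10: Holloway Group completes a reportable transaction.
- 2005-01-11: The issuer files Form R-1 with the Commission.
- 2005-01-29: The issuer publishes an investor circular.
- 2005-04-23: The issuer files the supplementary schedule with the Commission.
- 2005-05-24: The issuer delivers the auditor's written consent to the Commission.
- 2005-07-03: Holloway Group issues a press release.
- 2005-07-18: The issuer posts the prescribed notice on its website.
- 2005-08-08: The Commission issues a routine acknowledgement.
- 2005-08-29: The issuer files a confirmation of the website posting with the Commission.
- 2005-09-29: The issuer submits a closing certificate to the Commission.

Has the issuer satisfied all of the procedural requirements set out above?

(1) due by 2005-01-10 + 21 days = 2005-01-31; completed 2005-01-11, before the deadline.
(2) permitted from 2005-01-10 + 15 days = 2005-01-25 onward; done 2005-01-29, after the minimum wait.
(3) due by 2005-01-10 + 104 days = 2005-04-24; completed 2005-04-23, before the deadline.
(4) due by 2005-04-23 + 37 days = 2005-05-30; done 2005-05-24 — timely.
(5) the permitted window runs from 2005-05-31 + 14 = 2005-06-14 to 2005-05-31 + 35 = 2005-07-05; done 2005-07-18 — 13 days after the window closed.
No need to go further; step 5 was not satisfied.

No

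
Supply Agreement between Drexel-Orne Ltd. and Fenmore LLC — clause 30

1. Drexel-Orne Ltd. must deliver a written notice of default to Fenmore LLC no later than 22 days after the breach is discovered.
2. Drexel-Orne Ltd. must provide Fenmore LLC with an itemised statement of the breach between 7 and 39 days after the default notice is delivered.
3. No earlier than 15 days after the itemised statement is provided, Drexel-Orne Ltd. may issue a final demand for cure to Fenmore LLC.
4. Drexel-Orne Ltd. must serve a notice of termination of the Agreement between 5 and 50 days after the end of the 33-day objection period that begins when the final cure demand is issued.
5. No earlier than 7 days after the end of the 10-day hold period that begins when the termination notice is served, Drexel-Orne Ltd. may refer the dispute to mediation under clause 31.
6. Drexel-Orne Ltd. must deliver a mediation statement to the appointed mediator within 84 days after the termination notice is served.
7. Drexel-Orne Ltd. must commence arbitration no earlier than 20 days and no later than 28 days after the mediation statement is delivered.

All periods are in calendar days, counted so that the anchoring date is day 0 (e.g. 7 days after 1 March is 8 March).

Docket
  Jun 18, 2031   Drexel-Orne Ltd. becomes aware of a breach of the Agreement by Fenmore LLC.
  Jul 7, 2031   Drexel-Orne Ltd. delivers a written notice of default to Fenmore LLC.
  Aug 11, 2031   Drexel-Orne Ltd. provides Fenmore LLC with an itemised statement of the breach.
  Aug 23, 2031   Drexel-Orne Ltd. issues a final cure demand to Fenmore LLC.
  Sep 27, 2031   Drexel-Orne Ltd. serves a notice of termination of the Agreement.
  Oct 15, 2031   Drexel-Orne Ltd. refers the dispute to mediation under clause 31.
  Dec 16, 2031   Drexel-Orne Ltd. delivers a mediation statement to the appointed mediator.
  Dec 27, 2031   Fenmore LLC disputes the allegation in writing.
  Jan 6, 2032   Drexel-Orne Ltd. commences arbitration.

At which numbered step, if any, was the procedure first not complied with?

Step 3

Step 1 — counting 22 days from Jun 18, 2031 (when the breach is discovered) gives a deadline of Jul 10, 2031; done Jul 7, 2031 — timely.
Step 2 — 7 and 39 days from Jul 7, 2031 (when the default notice is delivered) are Jul 14, 2031 and Aug 15, 2031 respectively; Aug 11, 2031 falls inside that range.
Step 3 — must wait 15 days from Aug 11, 2031 (when the itemised statement is provided), so not before Aug 26, 2031; done Aug 23, 2031 — 3 days too early.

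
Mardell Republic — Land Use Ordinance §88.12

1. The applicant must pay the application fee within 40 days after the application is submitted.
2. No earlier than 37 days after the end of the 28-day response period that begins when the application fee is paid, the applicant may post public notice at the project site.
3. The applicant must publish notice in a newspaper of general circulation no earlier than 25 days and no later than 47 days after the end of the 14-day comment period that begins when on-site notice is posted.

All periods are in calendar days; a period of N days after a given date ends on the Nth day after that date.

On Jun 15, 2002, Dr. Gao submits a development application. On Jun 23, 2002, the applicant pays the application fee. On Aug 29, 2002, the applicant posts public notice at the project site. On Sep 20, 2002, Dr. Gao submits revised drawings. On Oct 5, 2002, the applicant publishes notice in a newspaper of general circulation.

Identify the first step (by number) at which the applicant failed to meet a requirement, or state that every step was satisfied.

Step 3

(1) due by Jun 15, 2002 + 40 days = Jul 25, 2002; Jun 23, 2002 is within that limit.
(2) permitted from Jul 21, 2002 + 37 days = Aug 27, 2002 onward; done Aug 29, 2002 — permitted.
(3) the permitted window runs from Sep 12, 2002 + 25 = Oct 7, 2002 to Sep 12, 2002 + 47 = Oct 29, 2002; done Oct 5, 2002 — 2 days before the window opened.
That is the first point of non-compliance.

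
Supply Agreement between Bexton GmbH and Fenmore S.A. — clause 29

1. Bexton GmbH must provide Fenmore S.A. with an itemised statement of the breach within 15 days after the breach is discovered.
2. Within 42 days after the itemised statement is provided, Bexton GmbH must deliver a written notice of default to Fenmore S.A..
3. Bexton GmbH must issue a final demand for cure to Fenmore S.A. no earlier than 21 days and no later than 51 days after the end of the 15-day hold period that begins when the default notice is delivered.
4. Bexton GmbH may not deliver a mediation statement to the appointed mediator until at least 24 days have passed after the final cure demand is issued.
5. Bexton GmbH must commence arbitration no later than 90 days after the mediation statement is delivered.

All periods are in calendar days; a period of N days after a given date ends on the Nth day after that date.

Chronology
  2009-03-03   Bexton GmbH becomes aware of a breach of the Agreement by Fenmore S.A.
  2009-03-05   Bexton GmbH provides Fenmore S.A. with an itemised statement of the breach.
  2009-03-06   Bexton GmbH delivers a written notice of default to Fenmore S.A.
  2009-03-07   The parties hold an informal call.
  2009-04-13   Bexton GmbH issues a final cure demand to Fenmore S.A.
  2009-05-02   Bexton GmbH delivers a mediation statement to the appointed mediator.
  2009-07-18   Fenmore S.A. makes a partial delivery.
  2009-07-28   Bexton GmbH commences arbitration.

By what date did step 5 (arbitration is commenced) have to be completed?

2009-07-31

Step 5 runs from 2009-05-02, when the mediation statement is delivered. 90 days after 2009-05-02 is 2009-07-31.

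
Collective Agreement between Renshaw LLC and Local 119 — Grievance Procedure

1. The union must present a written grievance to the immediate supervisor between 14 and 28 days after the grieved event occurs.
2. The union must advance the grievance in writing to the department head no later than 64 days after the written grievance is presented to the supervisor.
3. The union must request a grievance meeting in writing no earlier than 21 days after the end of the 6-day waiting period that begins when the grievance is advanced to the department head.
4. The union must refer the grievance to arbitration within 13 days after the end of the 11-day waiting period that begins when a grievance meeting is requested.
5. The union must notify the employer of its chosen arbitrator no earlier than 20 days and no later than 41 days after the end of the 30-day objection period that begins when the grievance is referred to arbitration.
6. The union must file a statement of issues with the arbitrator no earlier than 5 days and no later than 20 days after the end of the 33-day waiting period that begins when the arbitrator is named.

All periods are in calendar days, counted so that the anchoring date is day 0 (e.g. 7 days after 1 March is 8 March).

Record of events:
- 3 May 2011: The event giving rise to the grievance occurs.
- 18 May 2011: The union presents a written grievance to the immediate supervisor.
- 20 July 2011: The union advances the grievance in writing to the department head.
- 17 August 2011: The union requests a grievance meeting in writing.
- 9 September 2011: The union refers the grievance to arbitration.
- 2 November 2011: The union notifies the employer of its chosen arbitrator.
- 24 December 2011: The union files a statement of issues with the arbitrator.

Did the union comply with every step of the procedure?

Yes

(1) the permitted window runs from 3 May 2011 + 14 = 17 May 2011 to 3 May 2011 + 28 = 31 May 2011; 18 May 2011 falls inside that range.
(2) due by 18 May 2011 + 64 days = 21 July 2011; done 20 July 2011 — timely.
(3) permitted from 26 July 2011 + 21 days = 16 August 2011 onward; done 17 August 2011 — permitted.
(4) due by 28 August 2011 + 13 days = 10 September 2011; completed 9 September 2011, before the deadline.
(5) the permitted window runs from 9 October 2011 + 20 = 29 October 2011 to 9 October 2011 + 41 = 19 November 2011; done 2 November 2011, which is between those dates.
(6) the permitted window runs from 5 December 2011 + 5 = 10 December 2011 to 5 December 2011 + 20 = 25 December 2011; done 24 December 2011 — within the window.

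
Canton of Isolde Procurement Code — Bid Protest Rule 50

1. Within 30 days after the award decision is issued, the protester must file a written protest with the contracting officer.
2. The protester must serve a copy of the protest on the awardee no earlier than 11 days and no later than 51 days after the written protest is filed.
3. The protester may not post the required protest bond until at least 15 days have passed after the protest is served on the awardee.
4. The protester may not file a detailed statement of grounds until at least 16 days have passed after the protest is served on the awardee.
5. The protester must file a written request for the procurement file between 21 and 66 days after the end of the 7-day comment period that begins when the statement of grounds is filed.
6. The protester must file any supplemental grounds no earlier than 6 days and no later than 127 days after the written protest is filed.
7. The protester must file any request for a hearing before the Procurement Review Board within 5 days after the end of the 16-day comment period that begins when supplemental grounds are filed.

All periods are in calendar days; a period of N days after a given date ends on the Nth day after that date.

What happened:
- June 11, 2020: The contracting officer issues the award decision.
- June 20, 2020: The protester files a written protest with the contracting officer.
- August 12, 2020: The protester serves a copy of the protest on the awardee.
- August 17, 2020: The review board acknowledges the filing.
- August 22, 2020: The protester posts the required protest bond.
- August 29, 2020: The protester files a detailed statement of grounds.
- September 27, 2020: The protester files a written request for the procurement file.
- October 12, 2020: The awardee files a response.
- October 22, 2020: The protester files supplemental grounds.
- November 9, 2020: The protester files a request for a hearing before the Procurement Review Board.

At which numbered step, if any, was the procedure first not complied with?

Step 2

Step 1: 30 days after June 11, 2020 (when the award decision is issued) is July 11, 2020; completed June 20, 2020, before the deadline.
Step 2: the window is 11–51 days after June 20, 2020 (when the written protest is filed), so July 1, 2020 through August 10, 2020; August 12, 2020 is 2 days past the end of the window.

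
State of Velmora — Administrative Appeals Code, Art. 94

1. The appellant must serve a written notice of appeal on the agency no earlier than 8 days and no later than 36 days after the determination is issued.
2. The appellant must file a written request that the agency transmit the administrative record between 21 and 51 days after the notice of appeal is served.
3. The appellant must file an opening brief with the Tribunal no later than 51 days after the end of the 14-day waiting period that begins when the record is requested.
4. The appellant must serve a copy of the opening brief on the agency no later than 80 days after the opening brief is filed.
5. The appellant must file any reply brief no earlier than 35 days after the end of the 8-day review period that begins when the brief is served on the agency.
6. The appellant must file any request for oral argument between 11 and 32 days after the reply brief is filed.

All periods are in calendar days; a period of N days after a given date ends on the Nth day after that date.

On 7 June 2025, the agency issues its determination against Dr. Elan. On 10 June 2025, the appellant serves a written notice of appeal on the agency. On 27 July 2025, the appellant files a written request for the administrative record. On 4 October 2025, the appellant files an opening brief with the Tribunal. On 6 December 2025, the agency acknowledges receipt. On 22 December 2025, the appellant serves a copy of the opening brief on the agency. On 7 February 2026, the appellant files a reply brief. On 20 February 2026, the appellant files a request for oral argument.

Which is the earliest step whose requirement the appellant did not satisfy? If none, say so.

Step 1

(1) the permitted window runs from 7 June 2025 + 8 = 15 June 2025 to 7 June 2025 + 36 = 13 July 2025; done 10 June 2025 — 5 days before the window opened.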